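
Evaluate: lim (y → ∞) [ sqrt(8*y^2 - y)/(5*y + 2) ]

For large |y|, √(8*y^2 - y) ≈ √8·|y| and the denominator ≈ 5y.
Since y → +∞, |y| = y, giving √8/(5) = 2*√(2)/5.

2*√(2)/5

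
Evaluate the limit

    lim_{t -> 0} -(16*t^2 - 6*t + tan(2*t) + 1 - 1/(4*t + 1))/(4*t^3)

-50/3

Substitution gives 0/0 (the numerator vanishes to order 3).
Expand each term to order t^3: the coefficient of t^3 in −1/(1 + 4t) is 64 and in tan(2t) is 8/3.
Lower-order terms cancel with the polynomial part, so the numerator is (200/3)·t^3 + o(t^3), and the limit is (200/3)/(-4) = -50/3.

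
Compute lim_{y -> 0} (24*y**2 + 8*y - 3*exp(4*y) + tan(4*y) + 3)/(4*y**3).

-8/3

Substitution gives 0/0; apply L'Hôpital's rule 3 times.
After differentiating numerator and denominator 3 times the quotient is (-192*e^(4*y) + 384*tan(4*y)^4 + 512*tan(4*y)^2 + 128)/(24); at y = 0 this is -8/3.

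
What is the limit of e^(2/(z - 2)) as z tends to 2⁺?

As z → 2⁺, 2/(z - 2) → +∞, so e^(2/(z - 2)) → ∞.

∞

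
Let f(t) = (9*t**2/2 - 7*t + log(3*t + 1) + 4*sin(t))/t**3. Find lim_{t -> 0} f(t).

25/3

Substitution gives 0/0; apply L'Hôpital's rule 3 times.
After differentiating numerator and denominator 3 times the quotient is (-4*cos(t) + 54/(3*t + 1)^3)/(6); at t = 0 this is 25/3.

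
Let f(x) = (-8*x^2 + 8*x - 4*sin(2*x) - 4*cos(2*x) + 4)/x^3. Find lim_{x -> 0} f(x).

16/3

Substitution gives 0/0 (the numerator vanishes to order 3).
Expand each term to order x^3: the coefficient of x^3 in -4·sin(2x) is 16/3 and in -4·cos(2x) is 0.
Lower-order terms cancel with the polynomial part, so the numerator is (16/3)·x^3 + o(x^3), and the limit is (16/3)/(1) = 16/3.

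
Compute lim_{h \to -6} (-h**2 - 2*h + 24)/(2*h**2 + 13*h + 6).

-10/11

At h = -6 both the top and bottom vanish — a removable singularity. Factoring out (h + 6) from each leaves (4 - h)/(2*h + 1), which at h = -6 equals -10/11.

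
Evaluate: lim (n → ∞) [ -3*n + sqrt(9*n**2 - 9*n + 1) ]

An ∞ − ∞ form. Rationalising with the conjugate, the difference becomes (-9n + 1) / (√(9*n^2 - 9*n + 1) + 3n).
For large n the denominator behaves like 2·3n, so the quotient tends to -9/6 = -3/2.

-3/2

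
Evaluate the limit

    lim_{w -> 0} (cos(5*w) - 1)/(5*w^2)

Direct substitution gives 0/0.
Apply L'Hôpital: lim (-5*sin(5*w))/(10*w), still 0/0.
After 2 applications of L'Hôpital's rule the quotient is (-25*cos(5*w))/(10); substituting w = 0 gives -5/2.

-5/2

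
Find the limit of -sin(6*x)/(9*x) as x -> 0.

-2/3

Substitution gives 0/0.
Write it as (6/(-9))·sin(6x)/(6x); since sin(u)/u → 1, the limit is -2/3.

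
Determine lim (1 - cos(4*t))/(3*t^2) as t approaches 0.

8/3

Substitution gives 0/0.
Use (1 − cos u)/u² → 1/2 with u = 4t: the limit is 4²/(2·3) = 8/3.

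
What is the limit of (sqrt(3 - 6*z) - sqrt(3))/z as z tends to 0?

-√(3)

Substitution gives 0/0. Multiply numerator and denominator by the conjugate √(3 - 6z) + √3.
The numerator becomes (3 - 6z) − 3 = -6z, so the expression simplifies to -6/(√(3 - 6z) + √3).
Letting z → 0 gives -6/(2√3) = -√(3).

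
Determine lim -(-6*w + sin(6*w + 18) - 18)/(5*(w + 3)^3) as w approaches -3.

36/5

Direct substitution gives 0/0.
Apply L'Hôpital: lim (6*cos(6*w + 18) - 6)/(-15*(w + 3)^2), still 0/0.
Apply L'Hôpital: lim (-36*sin(6*w + 18))/(-30*w - 90), still 0/0.
After 3 applications of L'Hôpital's rule the quotient is (-216*cos(6*w + 18))/(-30); substituting w = -3 gives 36/5.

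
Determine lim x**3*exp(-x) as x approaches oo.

Write as x^3/e^{1x}, an ∞/∞ form.
Exponential growth dominates any polynomial, so repeated L'Hôpital (or the standard result) gives 0.

0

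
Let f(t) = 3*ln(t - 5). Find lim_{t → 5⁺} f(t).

-∞

As t → 5⁺, t - 5 → 0⁺ and ln(t - 5) → −∞.
Multiplying by 3 gives -∞.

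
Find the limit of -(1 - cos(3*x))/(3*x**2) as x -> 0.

-3/2

Substitution gives 0/0.
Use (1 − cos u)/u² → 1/2 with u = 3x: the limit is 3²/(2·(-3)) = -3/2.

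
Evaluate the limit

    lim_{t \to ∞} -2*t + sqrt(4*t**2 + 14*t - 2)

7/2

This has the form ∞ − ∞. Multiply and divide by the conjugate √(4*t^2 + 14*t - 2) + 2t.
That gives (14t - 2) / (√(4*t^2 + 14*t - 2) + 2t).
Divide numerator and denominator by t: the limit is 14/(2·2) = 7/2.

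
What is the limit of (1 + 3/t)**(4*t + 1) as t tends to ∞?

e^(12)

The base → 1 and the exponent → ∞: a 1^∞ form.
Take logarithms: (4t + 1)·ln(1 + 3/t). Since ln(1+u) ~ u for small u, this behaves like (4t)·(3/t) → 12.
So the limit is e^(12).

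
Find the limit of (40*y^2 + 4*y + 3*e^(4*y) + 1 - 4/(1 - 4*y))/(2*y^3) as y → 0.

-112

Substitution gives 0/0 (the numerator vanishes to order 3).
Expand each term to order y^3: the coefficient of y^3 in 3·e^(4y) is 32 and in -4·1/(1 - 4y) is -256.
Lower-order terms cancel with the polynomial part, so the numerator is (-224)·y^3 + o(y^3), and the limit is (-224)/(2) = -112.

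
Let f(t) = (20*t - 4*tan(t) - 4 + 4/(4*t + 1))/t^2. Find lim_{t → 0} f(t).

64

Substitution gives 0/0; apply L'Hôpital's rule 2 times.
After differentiating numerator and denominator 2 times the quotient is (-8*tan(t)/cos(t)^2 + 128/(4*t + 1)^3)/(2); at t = 0 this is 64.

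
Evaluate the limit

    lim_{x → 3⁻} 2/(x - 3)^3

As x → 3⁻, (x - 3) → 0⁻, so (x - 3)^3 → 0⁻ and 2/(x - 3)^3 → -∞.

-∞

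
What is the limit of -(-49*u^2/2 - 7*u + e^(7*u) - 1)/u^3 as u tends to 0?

Direct substitution gives 0/0.
Apply L'Hôpital: lim (-49*u + 7*e^(7*u) - 7)/(-3*u^2), still 0/0.
Apply L'Hôpital: lim (49*e^(7*u) - 49)/(-6*u), still 0/0.
After 3 applications of L'Hôpital's rule the quotient is (343*e^(7*u))/(-6); substituting u = 0 gives -343/6.

-343/6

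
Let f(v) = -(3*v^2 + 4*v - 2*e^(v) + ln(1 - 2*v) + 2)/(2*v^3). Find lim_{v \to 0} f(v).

3/2

Substitution gives 0/0; apply L'Hôpital's rule 3 times.
After differentiating numerator and denominator 3 times the quotient is (-2*e^(v) + 16/(2*v - 1)^3)/(-12); at v = 0 this is 3/2.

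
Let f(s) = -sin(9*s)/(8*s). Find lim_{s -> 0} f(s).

-9/8

Substitution gives 0/0.
Write it as (9/(-8))·sin(9s)/(9s); since sin(u)/u → 1, the limit is -9/8.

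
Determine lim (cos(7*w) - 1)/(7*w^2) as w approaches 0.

-7/2

Direct substitution gives 0/0.
Apply L'Hôpital: lim (-7*sin(7*w))/(14*w), still 0/0.
After 2 applications of L'Hôpital's rule the quotient is (-49*cos(7*w))/(14); substituting w = 0 gives -7/2.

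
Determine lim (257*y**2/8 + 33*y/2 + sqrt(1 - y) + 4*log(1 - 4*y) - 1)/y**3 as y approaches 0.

-4099/48

Substitution gives 0/0 (the numerator vanishes to order 3).
Expand each term to order y^3: the coefficient of y^3 in 4·ln(1 - 4y) is -256/3 and in √(1 - y) is -1/16.
Lower-order terms cancel with the polynomial part, so the numerator is (-4099/48)·y^3 + o(y^3), and the limit is (-4099/48)/(1) = -4099/48.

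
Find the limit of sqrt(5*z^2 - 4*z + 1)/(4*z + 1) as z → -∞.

-√(5)/4

For large |z|, √(5*z^2 - 4*z + 1) ≈ √5·|z| and the denominator ≈ 4z.
Since z → −∞, |z| = −z, giving −√5/(4) = -√(5)/4.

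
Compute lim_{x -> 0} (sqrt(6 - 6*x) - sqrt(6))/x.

Substitution gives 0/0. Multiply numerator and denominator by the conjugate √(6 - 6x) + √6.
The numerator becomes (6 - 6x) − 6 = -6x, so the expression simplifies to -6/(√(6 - 6x) + √6).
Letting x → 0 gives -6/(2√6) = -√(6)/2.

-√(6)/2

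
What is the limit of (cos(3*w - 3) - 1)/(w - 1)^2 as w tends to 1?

Direct substitution gives 0/0.
Apply L'Hôpital: lim (-3*sin(3*w - 3))/(2*w - 2), still 0/0.
After 2 applications of L'Hôpital's rule the quotient is (-9*cos(3*w - 3))/(2); substituting w = 1 gives -9/2.

-9/2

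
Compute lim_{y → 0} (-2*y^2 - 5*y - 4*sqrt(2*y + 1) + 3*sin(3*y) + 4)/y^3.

Substitution gives 0/0; apply L'Hôpital's rule 3 times.
After differentiating numerator and denominator 3 times the quotient is (-81*cos(3*y) - 12/(2*y + 1)^(5/2))/(6); at y = 0 this is -31/2.

-31/2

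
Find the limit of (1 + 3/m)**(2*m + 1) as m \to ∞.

e^(6)

The base → 1 and the exponent → ∞: a 1^∞ form.
Take logarithms: (2m + 1)·ln(1 + 3/m). Since ln(1+u) ~ u for small u, this behaves like (2m)·(3/m) → 6.
So the limit is e^(6).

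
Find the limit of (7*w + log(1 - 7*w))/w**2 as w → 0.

Direct substitution gives 0/0.
Apply L'Hôpital: lim (7 - 7/(1 - 7*w))/(2*w), still 0/0.
After 2 applications of L'Hôpital's rule the quotient is (-49/(1 - 7*w)^2)/(2); substituting w = 0 gives -49/2.

-49/2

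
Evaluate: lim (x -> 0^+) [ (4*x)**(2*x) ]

1

Base → 0⁺ and exponent → 0⁺: a 0^0 form.
Take logs: 2x·ln(4x). This is 0·(−∞); rewriting as ln(4x)/(1/(2x)) and applying L'Hôpital gives 0.
Hence the limit is e^0 = 1.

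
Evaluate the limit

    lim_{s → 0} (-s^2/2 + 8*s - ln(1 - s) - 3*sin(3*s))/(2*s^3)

Substitution gives 0/0 (the numerator vanishes to order 3).
Expand each term to order s^3: the coefficient of s^3 in −ln(1 - s) is 1/3 and in -3·sin(3s) is 27/2.
Lower-order terms cancel with the polynomial part, so the numerator is (83/6)·s^3 + o(s^3), and the limit is (83/6)/(2) = 83/12.

83/12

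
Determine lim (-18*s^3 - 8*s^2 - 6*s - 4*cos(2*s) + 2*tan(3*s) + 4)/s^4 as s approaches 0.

-8/3

Substitution gives 0/0; apply L'Hôpital's rule 4 times.
After differentiating numerator and denominator 4 times the quotient is (-64*cos(2*s) + 3888*tan(3*s)^5 + 6480*tan(3*s)^3 + 2592*tan(3*s))/(24); at s = 0 this is -8/3.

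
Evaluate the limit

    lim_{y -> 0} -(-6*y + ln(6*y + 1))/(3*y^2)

6

Direct substitution gives 0/0.
Apply L'Hôpital: lim (-6 + 6/(6*y + 1))/(-6*y), still 0/0.
After 2 applications of L'Hôpital's rule the quotient is (-36/(6*y + 1)^2)/(-6); substituting y = 0 gives 6.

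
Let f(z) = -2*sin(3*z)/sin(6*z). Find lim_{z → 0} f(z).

-1

Substitution gives 0/0.
Divide numerator and denominator by z: sin(3z)/z → 3 and sin(6z)/z → 6, so the limit is -2·3/6 = -1.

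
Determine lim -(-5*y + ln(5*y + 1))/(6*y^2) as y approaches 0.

Direct substitution gives 0/0.
Apply L'Hôpital: lim (-5 + 5/(5*y + 1))/(-12*y), still 0/0.
After 2 applications of L'Hôpital's rule the quotient is (-25/(5*y + 1)^2)/(-12); substituting y = 0 gives 25/12.

25/12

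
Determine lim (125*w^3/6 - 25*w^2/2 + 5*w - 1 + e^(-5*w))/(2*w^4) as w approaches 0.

Direct substitution gives 0/0.
Apply L'Hôpital: lim (125*w^2/2 - 25*w + 5 - 5*e^(-5*w))/(8*w^3), still 0/0.
Apply L'Hôpital: lim (125*w - 25 + 25*e^(-5*w))/(24*w^2), still 0/0.
Apply L'Hôpital: lim (125 - 125*e^(-5*w))/(48*w), still 0/0.
After 4 applications of L'Hôpital's rule the quotient is (625*e^(-5*w))/(48); substituting w = 0 gives 625/48.

625/48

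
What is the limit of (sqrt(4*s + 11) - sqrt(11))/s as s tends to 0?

2*√(11)/11

A 0/0 form; rationalise with √(11 + 4s) + √11. This collapses the numerator to 4s, leaving 4/(√(11 + 4s) + √11) → 4/(2√11) = 2*√(11)/11.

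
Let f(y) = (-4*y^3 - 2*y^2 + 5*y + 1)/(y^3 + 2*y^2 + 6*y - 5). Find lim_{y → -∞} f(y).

-4

Numerator and denominator both have degree 3.
Dividing every term by y^3, all lower-order terms vanish and the limit is the ratio of leading coefficients, -4/(1) = -4.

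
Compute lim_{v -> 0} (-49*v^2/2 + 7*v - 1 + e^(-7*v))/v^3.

Direct substitution gives 0/0.
Apply L'Hôpital: lim (-49*v + 7 - 7*e^(-7*v))/(3*v^2), still 0/0.
Apply L'Hôpital: lim (-49 + 49*e^(-7*v))/(6*v), still 0/0.
After 3 applications of L'Hôpital's rule the quotient is (-343*e^(-7*v))/(6); substituting v = 0 gives -343/6.

-343/6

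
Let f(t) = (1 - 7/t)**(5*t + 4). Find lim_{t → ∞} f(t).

e^(-35)

Write it as [(1 - 7/t)^t]^(5) · (1 - 7/t)^(4). The bracketed term tends to e^(-7) and the second factor to 1, so the limit is e^(-35).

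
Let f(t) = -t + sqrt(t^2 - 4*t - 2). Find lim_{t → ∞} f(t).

-2

An ∞ − ∞ form. Rationalising with the conjugate, the difference becomes (-4t - 2) / (√(t^2 - 4*t - 2) + t).
For large t the denominator behaves like 2·t, so the quotient tends to -4/2 = -2.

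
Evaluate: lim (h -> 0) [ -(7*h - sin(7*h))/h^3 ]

-343/6

Direct substitution gives 0/0.
Apply L'Hôpital: lim (7 - 7*cos(7*h))/(-3*h^2), still 0/0.
Apply L'Hôpital: lim (49*sin(7*h))/(-6*h), still 0/0.
After 3 applications of L'Hôpital's rule the quotient is (343*cos(7*h))/(-6); substituting h = 0 gives -343/6.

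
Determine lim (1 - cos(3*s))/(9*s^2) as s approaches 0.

Substitution gives 0/0.
Use (1 − cos u)/u² → 1/2 with u = 3s: the limit is 3²/(2·9) = 1/2.

1/2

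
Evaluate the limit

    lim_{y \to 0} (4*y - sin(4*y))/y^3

Direct substitution gives 0/0.
Apply L'Hôpital: lim (4 - 4*cos(4*y))/(3*y^2), still 0/0.
Apply L'Hôpital: lim (16*sin(4*y))/(6*y), still 0/0.
After 3 applications of L'Hôpital's rule the quotient is (64*cos(4*y))/(6); substituting y = 0 gives 32/3.

32/3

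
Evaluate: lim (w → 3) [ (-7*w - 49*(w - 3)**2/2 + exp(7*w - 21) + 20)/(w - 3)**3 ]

343/6

Direct substitution gives 0/0.
Apply L'Hôpital: lim (-49*w + 7*e^(7*w - 21) + 140)/(3*(w - 3)^2), still 0/0.
Apply L'Hôpital: lim (49*e^(7*w - 21) - 49)/(6*w - 18), still 0/0.
After 3 applications of L'Hôpital's rule the quotient is (343*e^(7*w - 21))/(6); substituting w = 3 gives 343/6.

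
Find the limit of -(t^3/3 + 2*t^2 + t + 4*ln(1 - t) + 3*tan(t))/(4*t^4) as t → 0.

Substitution gives 0/0 (the numerator vanishes to order 4).
Expand each term to order t^4: the coefficient of t^4 in 3·tan(t) is 0 and in 4·ln(1 - t) is -1.
Lower-order terms cancel with the polynomial part, so the numerator is (-1)·t^4 + o(t^4), and the limit is (-1)/(-4) = 1/4.

1/4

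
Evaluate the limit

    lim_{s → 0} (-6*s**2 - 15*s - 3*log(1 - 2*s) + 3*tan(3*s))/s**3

35

Substitution gives 0/0 (the numerator vanishes to order 3).
Expand each term to order s^3: the coefficient of s^3 in -3·ln(1 - 2s) is 8 and in 3·tan(3s) is 27.
Lower-order terms cancel with the polynomial part, so the numerator is (35)·s^3 + o(s^3), and the limit is (35)/(1) = 35.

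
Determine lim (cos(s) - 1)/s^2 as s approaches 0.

-1/2

Direct substitution gives 0/0.
Apply L'Hôpital: lim (-sin(s))/(2*s), still 0/0.
After 2 applications of L'Hôpital's rule the quotient is (-cos(s))/(2); substituting s = 0 gives -1/2.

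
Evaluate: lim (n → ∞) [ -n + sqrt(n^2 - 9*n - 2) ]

-9/2

This has the form ∞ − ∞. Multiply and divide by the conjugate √(n^2 - 9*n - 2) + n.
That gives (-9n - 2) / (√(n^2 - 9*n - 2) + n).
Divide numerator and denominator by n: the limit is -9/(2·1) = -9/2.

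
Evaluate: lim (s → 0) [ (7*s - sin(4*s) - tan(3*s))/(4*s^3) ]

Substitution gives 0/0; apply L'Hôpital's rule 3 times.
After differentiating numerator and denominator 3 times the quotient is (64*cos(4*s) - 162*tan(3*s)^4 - 216*tan(3*s)^2 - 54)/(24); at s = 0 this is 5/12.

5/12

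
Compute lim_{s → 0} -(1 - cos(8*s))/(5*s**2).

Substitution gives 0/0.
Use (1 − cos u)/u² → 1/2 with u = 8s: the limit is 8²/(2·(-5)) = -32/5.

-32/5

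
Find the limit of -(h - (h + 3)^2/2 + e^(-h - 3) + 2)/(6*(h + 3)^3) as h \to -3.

1/36

Direct substitution gives 0/0.
Apply L'Hôpital: lim (-h - e^(-h - 3) - 2)/(-18*(h + 3)^2), still 0/0.
Apply L'Hôpital: lim (e^(-h - 3) - 1)/(-36*h - 108), still 0/0.
After 3 applications of L'Hôpital's rule the quotient is (-e^(-h - 3))/(-36); substituting h = -3 gives 1/36.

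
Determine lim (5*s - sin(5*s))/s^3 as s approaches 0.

125/6

Direct substitution gives 0/0.
Apply L'Hôpital: lim (5 - 5*cos(5*s))/(3*s^2), still 0/0.
Apply L'Hôpital: lim (25*sin(5*s))/(6*s), still 0/0.
After 3 applications of L'Hôpital's rule the quotient is (125*cos(5*s))/(6); substituting s = 0 gives 125/6.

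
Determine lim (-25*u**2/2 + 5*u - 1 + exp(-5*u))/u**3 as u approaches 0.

Direct substitution gives 0/0.
Apply L'Hôpital: lim (-25*u + 5 - 5*e^(-5*u))/(3*u^2), still 0/0.
Apply L'Hôpital: lim (-25 + 25*e^(-5*u))/(6*u), still 0/0.
After 3 applications of L'Hôpital's rule the quotient is (-125*e^(-5*u))/(6); substituting u = 0 gives -125/6.

-125/6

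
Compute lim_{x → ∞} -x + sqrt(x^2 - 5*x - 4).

-5/2

This has the form ∞ − ∞. Multiply and divide by the conjugate √(x^2 - 5*x - 4) + x.
That gives (-5x - 4) / (√(x^2 - 5*x - 4) + x).
Divide numerator and denominator by x: the limit is -5/(2·1) = -5/2.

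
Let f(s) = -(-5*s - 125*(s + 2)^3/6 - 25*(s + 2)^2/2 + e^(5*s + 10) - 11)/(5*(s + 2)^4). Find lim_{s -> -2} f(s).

-125/24

Direct substitution gives 0/0.
Apply L'Hôpital: lim (-25*s - 125*(s + 2)^2/2 + 5*e^(5*s + 10) - 55)/(-20*(s + 2)^3), still 0/0.
Apply L'Hôpital: lim (-125*s + 25*e^(5*s + 10) - 275)/(-60*(s + 2)^2), still 0/0.
Apply L'Hôpital: lim (125*e^(5*s + 10) - 125)/(-120*s - 240), still 0/0.
After 4 applications of L'Hôpital's rule the quotient is (625*e^(5*s + 10))/(-120); substituting s = -2 gives -125/24.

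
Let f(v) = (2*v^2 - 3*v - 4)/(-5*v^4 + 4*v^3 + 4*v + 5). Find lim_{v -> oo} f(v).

The denominator has degree 4 and the numerator degree 2. Dividing numerator and denominator by v^4 sends every term to 0 except the leading denominator term, so the limit is 0.

0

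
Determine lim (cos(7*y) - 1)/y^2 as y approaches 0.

-49/2

Direct substitution gives 0/0.
Apply L'Hôpital: lim (-7*sin(7*y))/(2*y), still 0/0.
After 2 applications of L'Hôpital's rule the quotient is (-49*cos(7*y))/(2); substituting y = 0 gives -49/2.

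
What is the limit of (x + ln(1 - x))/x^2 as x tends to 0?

-1/2

Direct substitution gives 0/0.
Apply L'Hôpital: lim (1 - 1/(1 - x))/(2*x), still 0/0.
After 2 applications of L'Hôpital's rule the quotient is (-1/(1 - x)^2)/(2); substituting x = 0 gives -1/2.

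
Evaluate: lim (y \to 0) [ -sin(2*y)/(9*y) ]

Substitution gives 0/0.
Write it as (2/(-9))·sin(2y)/(2y); since sin(u)/u → 1, the limit is -2/9.

-2/9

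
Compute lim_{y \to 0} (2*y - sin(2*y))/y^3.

Direct substitution gives 0/0.
Apply L'Hôpital: lim (2 - 2*cos(2*y))/(3*y^2), still 0/0.
Apply L'Hôpital: lim (4*sin(2*y))/(6*y), still 0/0.
After 3 applications of L'Hôpital's rule the quotient is (8*cos(2*y))/(6); substituting y = 0 gives 4/3.

4/3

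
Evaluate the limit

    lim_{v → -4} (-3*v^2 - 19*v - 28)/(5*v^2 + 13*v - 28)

At v = -4 both the top and bottom vanish — a removable singularity. Factoring out (v + 4) from each leaves (-3*v - 7)/(5*v - 7), which at v = -4 equals -5/27.

-5/27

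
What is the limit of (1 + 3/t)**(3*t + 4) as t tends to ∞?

Write it as [(1 + 3/t)^t]^(3) · (1 + 3/t)^(4). The bracketed term tends to e^(3) and the second factor to 1, so the limit is e^(9).

e^(9)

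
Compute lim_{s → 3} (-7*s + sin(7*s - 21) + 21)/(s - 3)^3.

Direct substitution gives 0/0.
Apply L'Hôpital: lim (7*cos(7*s - 21) - 7)/(3*(s - 3)^2), still 0/0.
Apply L'Hôpital: lim (-49*sin(7*s - 21))/(6*s - 18), still 0/0.
After 3 applications of L'Hôpital's rule the quotient is (-343*cos(7*s - 21))/(6); substituting s = 3 gives -343/6.

-343/6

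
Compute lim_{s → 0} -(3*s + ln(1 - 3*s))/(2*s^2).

Direct substitution gives 0/0.
Apply L'Hôpital: lim (3 - 3/(1 - 3*s))/(-4*s), still 0/0.
After 2 applications of L'Hôpital's rule the quotient is (-9/(1 - 3*s)^2)/(-4); substituting s = 0 gives 9/4.

9/4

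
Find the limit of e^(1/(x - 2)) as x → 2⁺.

∞

As x → 2⁺, 1/(x - 2) → +∞, so e^(1/(x - 2)) → ∞.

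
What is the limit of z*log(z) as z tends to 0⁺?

0

This is a 0·(−∞) form. Rewrite as 1·ln(z) / z^(−1) and apply L'Hôpital:
the derivative quotient is 1·(1/z) / (−1·z^(−2)) = (-1/1)·z^1 → 0.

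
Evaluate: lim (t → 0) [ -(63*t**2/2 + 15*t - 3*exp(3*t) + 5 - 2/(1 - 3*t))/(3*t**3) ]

Substitution gives 0/0; apply L'Hôpital's rule 3 times.
After differentiating numerator and denominator 3 times the quotient is (-81*e^(3*t) - 324/(3*t - 1)^4)/(-18); at t = 0 this is 45/2.

45/2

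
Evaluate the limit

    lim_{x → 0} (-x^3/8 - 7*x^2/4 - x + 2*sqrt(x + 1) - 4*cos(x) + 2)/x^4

Substitution gives 0/0; apply L'Hôpital's rule 4 times.
After differentiating numerator and denominator 4 times the quotient is (-4*cos(x) - 15/(8*(x + 1)^(7/2)))/(24); at x = 0 this is -47/192.

-47/192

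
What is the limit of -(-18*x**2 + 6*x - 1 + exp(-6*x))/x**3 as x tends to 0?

36

Direct substitution gives 0/0.
Apply L'Hôpital: lim (-36*x + 6 - 6*e^(-6*x))/(-3*x^2), still 0/0.
Apply L'Hôpital: lim (-36 + 36*e^(-6*x))/(-6*x), still 0/0.
After 3 applications of L'Hôpital's rule the quotient is (-216*e^(-6*x))/(-6); substituting x = 0 gives 36.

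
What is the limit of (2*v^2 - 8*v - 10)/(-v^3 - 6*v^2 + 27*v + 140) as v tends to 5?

-1/9

At v = 5 both the top and bottom vanish — a removable singularity. Factoring out (v - 5) from each leaves (2*v + 2)/(-v^2 - 11*v - 28), which at v = 5 equals -1/9.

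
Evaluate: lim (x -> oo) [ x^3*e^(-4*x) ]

0

Write as x^3/e^{4x}, an ∞/∞ form.
Exponential growth dominates any polynomial, so repeated L'Hôpital (or the standard result) gives 0.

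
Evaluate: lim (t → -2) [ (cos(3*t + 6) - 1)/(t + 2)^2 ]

Direct substitution gives 0/0.
Apply L'Hôpital: lim (-3*sin(3*t + 6))/(2*t + 4), still 0/0.
After 2 applications of L'Hôpital's rule the quotient is (-9*cos(3*t + 6))/(2); substituting t = -2 gives -9/2.

-9/2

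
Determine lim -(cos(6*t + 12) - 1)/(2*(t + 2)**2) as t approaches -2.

Direct substitution gives 0/0.
Apply L'Hôpital: lim (-6*sin(6*t + 12))/(-4*t - 8), still 0/0.
After 2 applications of L'Hôpital's rule the quotient is (-36*cos(6*t + 12))/(-4); substituting t = -2 gives 9.

9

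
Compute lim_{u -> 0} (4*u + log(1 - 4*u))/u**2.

Direct substitution gives 0/0.
Apply L'Hôpital: lim (4 - 4/(1 - 4*u))/(2*u), still 0/0.
After 2 applications of L'Hôpital's rule the quotient is (-16/(1 - 4*u)^2)/(2); substituting u = 0 gives -8.

-8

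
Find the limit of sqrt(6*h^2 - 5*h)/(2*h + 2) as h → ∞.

For large |h|, √(6*h^2 - 5*h) ≈ √6·|h| and the denominator ≈ 2h.
Since h → +∞, |h| = h, giving √6/(2) = √(6)/2.

√(6)/2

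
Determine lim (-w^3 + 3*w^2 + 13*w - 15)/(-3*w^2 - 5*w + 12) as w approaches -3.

-32/13

At w = -3 both the top and bottom vanish — a removable singularity. Factoring out (w + 3) from each leaves (-w^2 + 6*w - 5)/(4 - 3*w), which at w = -3 equals -32/13.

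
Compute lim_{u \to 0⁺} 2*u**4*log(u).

0

This is a 0·(−∞) form. Rewrite as 2·ln(u) / u^(−4) and apply L'Hôpital:
the derivative quotient is 2·(1/u) / (−4·u^(−5)) = (-2/4)·u^4 → 0.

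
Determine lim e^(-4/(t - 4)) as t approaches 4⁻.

∞

As t → 4⁻, -4/(t - 4) → +∞, so e^(-4/(t - 4)) → ∞.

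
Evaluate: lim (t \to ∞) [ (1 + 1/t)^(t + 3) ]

Write it as [(1 + 1/t)^t]^(1) · (1 + 1/t)^(3). The bracketed term tends to e^(1) and the second factor to 1, so the limit is e^(1).

e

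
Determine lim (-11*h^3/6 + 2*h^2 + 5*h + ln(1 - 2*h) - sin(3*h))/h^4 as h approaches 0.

-4

Substitution gives 0/0; apply L'Hôpital's rule 4 times.
After differentiating numerator and denominator 4 times the quotient is (-81*sin(3*h) - 96/(2*h - 1)^4)/(24); at h = 0 this is -4.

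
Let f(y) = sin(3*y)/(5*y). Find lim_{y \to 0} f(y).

3/5

Substitution gives 0/0.
Write it as (3/5)·sin(3y)/(3y); since sin(u)/u → 1, the limit is 3/5.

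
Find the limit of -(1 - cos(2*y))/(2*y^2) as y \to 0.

Substitution gives 0/0.
Use (1 − cos u)/u² → 1/2 with u = 2y: the limit is 2²/(2·(-2)) = -1.

-1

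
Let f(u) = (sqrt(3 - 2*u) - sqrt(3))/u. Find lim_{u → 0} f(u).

Substitution gives 0/0. Multiply numerator and denominator by the conjugate √(3 - 2u) + √3.
The numerator becomes (3 - 2u) − 3 = -2u, so the expression simplifies to -2/(√(3 - 2u) + √3).
Letting u → 0 gives -2/(2√3) = -√(3)/3.

-√(3)/3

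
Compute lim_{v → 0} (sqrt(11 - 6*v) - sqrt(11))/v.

Substitution gives 0/0. Multiply numerator and denominator by the conjugate √(11 - 6v) + √11.
The numerator becomes (11 - 6v) − 11 = -6v, so the expression simplifies to -6/(√(11 - 6v) + √11).
Letting v → 0 gives -6/(2√11) = -3*√(11)/11.

-3*√(11)/11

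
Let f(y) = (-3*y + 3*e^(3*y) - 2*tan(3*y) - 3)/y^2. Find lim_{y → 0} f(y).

27/2

Substitution gives 0/0 (the numerator vanishes to order 2).
Expand each term to order y^2: the coefficient of y^2 in -2·tan(3y) is 0 and in 3·e^(3y) is 27/2.
Lower-order terms cancel with the polynomial part, so the numerator is (27/2)·y^2 + o(y^2), and the limit is (27/2)/(1) = 27/2.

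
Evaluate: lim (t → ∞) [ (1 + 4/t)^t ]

e^(4)

Let L be the limit and take ln: ln L = lim (t)·ln(1 + 4/t) = lim (t)·(4/t + O(1/t²)) = 4.
Hence L = e^(4).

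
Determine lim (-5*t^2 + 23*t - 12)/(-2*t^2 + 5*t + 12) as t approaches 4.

17/11

At t = 4 both the top and bottom vanish — a removable singularity. Factoring out (t - 4) from each leaves (3 - 5*t)/(-2*t - 3), which at t = 4 equals 17/11.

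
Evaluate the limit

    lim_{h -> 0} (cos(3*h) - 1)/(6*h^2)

-3/4

Direct substitution gives 0/0.
Apply L'Hôpital: lim (-3*sin(3*h))/(12*h), still 0/0.
After 2 applications of L'Hôpital's rule the quotient is (-9*cos(3*h))/(12); substituting h = 0 gives -3/4.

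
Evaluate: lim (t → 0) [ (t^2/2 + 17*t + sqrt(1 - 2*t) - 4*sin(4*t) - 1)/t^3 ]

Substitution gives 0/0; apply L'Hôpital's rule 3 times.
After differentiating numerator and denominator 3 times the quotient is (256*cos(4*t) - 3/(1 - 2*t)^(5/2))/(6); at t = 0 this is 253/6.

253/6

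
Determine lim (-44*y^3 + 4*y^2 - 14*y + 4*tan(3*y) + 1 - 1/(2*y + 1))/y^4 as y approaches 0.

Substitution gives 0/0; apply L'Hôpital's rule 4 times.
After differentiating numerator and denominator 4 times the quotient is (7776*tan(3*y)^3/cos(3*y)^2 + 5184*tan(3*y)/cos(3*y)^2 - 384/(2*y + 1)^5)/(24); at y = 0 this is -16.

-16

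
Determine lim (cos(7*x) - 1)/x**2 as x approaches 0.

Direct substitution gives 0/0.
Apply L'Hôpital: lim (-7*sin(7*x))/(2*x), still 0/0.
After 2 applications of L'Hôpital's rule the quotient is (-49*cos(7*x))/(2); substituting x = 0 gives -49/2.

-49/2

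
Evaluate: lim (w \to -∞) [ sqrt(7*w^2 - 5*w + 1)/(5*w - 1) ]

For large |w|, √(7*w^2 - 5*w + 1) ≈ √7·|w| and the denominator ≈ 5w.
Since w → −∞, |w| = −w, giving −√7/(5) = -√(7)/5.

-√(7)/5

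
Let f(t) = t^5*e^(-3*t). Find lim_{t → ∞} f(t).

Write as t^5/e^{3t}, an ∞/∞ form.
Exponential growth dominates any polynomial, so repeated L'Hôpital (or the standard result) gives 0.

0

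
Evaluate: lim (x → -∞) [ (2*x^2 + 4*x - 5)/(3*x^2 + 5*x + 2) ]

2/3

Numerator and denominator both have degree 2.
Dividing every term by x^2, all lower-order terms vanish and the limit is the ratio of leading coefficients, 2/(3) = 2/3.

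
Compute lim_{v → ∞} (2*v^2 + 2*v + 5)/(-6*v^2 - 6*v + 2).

Numerator and denominator both have degree 2.
Dividing every term by v^2, all lower-order terms vanish and the limit is the ratio of leading coefficients, 2/(-6) = -1/3.

-1/3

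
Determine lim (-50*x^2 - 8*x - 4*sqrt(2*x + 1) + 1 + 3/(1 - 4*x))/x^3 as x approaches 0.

190

Substitution gives 0/0 (the numerator vanishes to order 3).
Expand each term to order x^3: the coefficient of x^3 in 3·1/(1 - 4x) is 192 and in -4·√(1 + 2x) is -2.
Lower-order terms cancel with the polynomial part, so the numerator is (190)·x^3 + o(x^3), and the limit is (190)/(1) = 190.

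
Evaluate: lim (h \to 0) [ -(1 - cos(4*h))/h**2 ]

-8

Substitution gives 0/0.
Use (1 − cos u)/u² → 1/2 with u = 4h: the limit is 4²/(2·(-1)) = -8.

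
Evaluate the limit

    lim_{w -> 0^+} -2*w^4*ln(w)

0

This is a 0·(−∞) form. Rewrite as -2·ln(w) / w^(−4) and apply L'Hôpital:
the derivative quotient is -2·(1/w) / (−4·w^(−5)) = (2/4)·w^4 → 0.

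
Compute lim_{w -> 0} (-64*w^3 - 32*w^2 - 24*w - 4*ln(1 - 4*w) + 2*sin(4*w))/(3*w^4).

Substitution gives 0/0; apply L'Hôpital's rule 4 times.
After differentiating numerator and denominator 4 times the quotient is (512*sin(4*w) + 6144/(4*w - 1)^4)/(72); at w = 0 this is 256/3.

256/3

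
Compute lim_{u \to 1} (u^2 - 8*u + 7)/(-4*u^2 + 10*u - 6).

-3

Since u = 1 makes numerator and denominator zero, (u - 1) divides both.
Cancelling it gives (u - 7)/(6 - 4*u); now plug in u = 1 to get -3.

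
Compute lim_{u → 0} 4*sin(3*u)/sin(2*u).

Substitution gives 0/0.
Divide numerator and denominator by u: sin(3u)/u → 3 and sin(2u)/u → 2, so the limit is 4·3/2 = 6.

6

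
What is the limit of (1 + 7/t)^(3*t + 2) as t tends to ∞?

e^(21)

Write it as [(1 + 7/t)^t]^(3) · (1 + 7/t)^(2). The bracketed term tends to e^(7) and the second factor to 1, so the limit is e^(21).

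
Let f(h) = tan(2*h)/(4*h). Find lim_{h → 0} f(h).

1/2

Substitution gives 0/0.
Since tan(u)/u → 1 as u → 0, tan(2h)/(2h) → 1 and the limit is 2/4 = 1/2.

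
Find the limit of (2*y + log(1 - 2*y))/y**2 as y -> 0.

Direct substitution gives 0/0.
Apply L'Hôpital: lim (2 - 2/(1 - 2*y))/(2*y), still 0/0.
After 2 applications of L'Hôpital's rule the quotient is (-4/(1 - 2*y)^2)/(2); substituting y = 0 gives -2.

-2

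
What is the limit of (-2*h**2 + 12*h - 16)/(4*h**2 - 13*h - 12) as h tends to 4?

Direct substitution gives 0/0, so factor. Both numerator and denominator have (h - 4) as a factor.
After cancelling, the expression reduces to (4 - 2*h)/(4*h + 3).
Substituting h = 4 gives -4/19.

-4/19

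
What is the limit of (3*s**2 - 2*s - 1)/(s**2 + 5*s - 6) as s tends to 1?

Since s = 1 makes numerator and denominator zero, (s - 1) divides both.
Cancelling it gives (3*s + 1)/(s + 6); now plug in s = 1 to get 4/7.

4/7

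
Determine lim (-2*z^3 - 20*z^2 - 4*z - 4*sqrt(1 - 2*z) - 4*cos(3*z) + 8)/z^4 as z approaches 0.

Substitution gives 0/0; apply L'Hôpital's rule 4 times.
After differentiating numerator and denominator 4 times the quotient is (-324*cos(3*z) + 60/(1 - 2*z)^(7/2))/(24); at z = 0 this is -11.

-11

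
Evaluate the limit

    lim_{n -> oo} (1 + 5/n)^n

Let L be the limit and take ln: ln L = lim (n)·ln(1 + 5/n) = lim (n)·(5/n + O(1/n²)) = 5.
Hence L = e^(5).

e^(5)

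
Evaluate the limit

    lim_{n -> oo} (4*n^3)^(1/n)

1

Base → ∞ and exponent → 0: an ∞^0 form.
Take logs: (1/n)·ln(4·n^3) = (ln 4 + 3·ln n)/n → 0.
So the limit is e^0 = 1.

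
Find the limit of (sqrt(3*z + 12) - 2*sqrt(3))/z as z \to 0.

√(3)/4

Substitution gives 0/0. Multiply numerator and denominator by the conjugate √(12 + 3z) + √12.
The numerator becomes (12 + 3z) − 12 = 3z, so the expression simplifies to 3/(√(12 + 3z) + √12).
Letting z → 0 gives 3/(2√12) = √(3)/4.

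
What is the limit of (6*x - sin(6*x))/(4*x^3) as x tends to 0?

Direct substitution gives 0/0.
Apply L'Hôpital: lim (6 - 6*cos(6*x))/(12*x^2), still 0/0.
Apply L'Hôpital: lim (36*sin(6*x))/(24*x), still 0/0.
After 3 applications of L'Hôpital's rule the quotient is (216*cos(6*x))/(24); substituting x = 0 gives 9.

9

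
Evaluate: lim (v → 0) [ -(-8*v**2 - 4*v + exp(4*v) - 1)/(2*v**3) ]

-16/3

Direct substitution gives 0/0.
Apply L'Hôpital: lim (-16*v + 4*e^(4*v) - 4)/(-6*v^2), still 0/0.
Apply L'Hôpital: lim (16*e^(4*v) - 16)/(-12*v), still 0/0.
After 3 applications of L'Hôpital's rule the quotient is (64*e^(4*v))/(-12); substituting v = 0 gives -16/3.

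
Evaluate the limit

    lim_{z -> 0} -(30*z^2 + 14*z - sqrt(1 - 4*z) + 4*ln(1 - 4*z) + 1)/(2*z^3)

Substitution gives 0/0 (the numerator vanishes to order 3).
Expand each term to order z^3: the coefficient of z^3 in −√(1 - 4z) is 4 and in 4·ln(1 - 4z) is -256/3.
Lower-order terms cancel with the polynomial part, so the numerator is (-244/3)·z^3 + o(z^3), and the limit is (-244/3)/(-2) = 122/3.

122/3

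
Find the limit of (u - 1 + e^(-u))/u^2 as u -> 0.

1/2

Direct substitution gives 0/0.
Apply L'Hôpital: lim (1 - e^(-u))/(2*u), still 0/0.
After 2 applications of L'Hôpital's rule the quotient is (e^(-u))/(2); substituting u = 0 gives 1/2.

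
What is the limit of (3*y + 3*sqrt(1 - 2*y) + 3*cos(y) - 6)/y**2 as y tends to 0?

Substitution gives 0/0 (the numerator vanishes to order 2).
Expand each term to order y^2: the coefficient of y^2 in 3·cos(y) is -3/2 and in 3·√(1 - 2y) is -3/2.
Lower-order terms cancel with the polynomial part, so the numerator is (-3)·y^2 + o(y^2), and the limit is (-3)/(1) = -3.

-3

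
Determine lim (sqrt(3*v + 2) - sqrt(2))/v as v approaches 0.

3*√(2)/4

Substitution gives 0/0. Multiply numerator and denominator by the conjugate √(2 + 3v) + √2.
The numerator becomes (2 + 3v) − 2 = 3v, so the expression simplifies to 3/(√(2 + 3v) + √2).
Letting v → 0 gives 3/(2√2) = 3*√(2)/4.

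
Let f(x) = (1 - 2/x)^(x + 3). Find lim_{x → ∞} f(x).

Write it as [(1 - 2/x)^x]^(1) · (1 - 2/x)^(3). The bracketed term tends to e^(-2) and the second factor to 1, so the limit is e^(-2).

e^(-2)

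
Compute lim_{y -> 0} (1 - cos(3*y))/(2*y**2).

Substitution gives 0/0.
Use (1 − cos u)/u² → 1/2 with u = 3y: the limit is 3²/(2·2) = 9/4.

9/4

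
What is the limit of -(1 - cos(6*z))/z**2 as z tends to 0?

-18

Substitution gives 0/0.
Use (1 − cos u)/u² → 1/2 with u = 6z: the limit is 6²/(2·(-1)) = -18.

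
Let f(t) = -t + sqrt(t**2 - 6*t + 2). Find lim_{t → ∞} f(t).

This has the form ∞ − ∞. Multiply and divide by the conjugate √(t^2 - 6*t + 2) + t.
That gives (-6t + 2) / (√(t^2 - 6*t + 2) + t).
Divide numerator and denominator by t: the limit is -6/(2·1) = -3.

-3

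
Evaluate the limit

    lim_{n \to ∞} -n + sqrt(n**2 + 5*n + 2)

An ∞ − ∞ form. Rationalising with the conjugate, the difference becomes (5n + 2) / (√(n^2 + 5*n + 2) + n).
For large n the denominator behaves like 2·n, so the quotient tends to 5/2 = 5/2.

5/2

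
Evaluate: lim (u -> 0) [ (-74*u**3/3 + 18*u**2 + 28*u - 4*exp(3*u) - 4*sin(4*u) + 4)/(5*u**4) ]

Substitution gives 0/0; apply L'Hôpital's rule 4 times.
After differentiating numerator and denominator 4 times the quotient is (-324*e^(3*u) - 1024*sin(4*u))/(120); at u = 0 this is -27/10.

-27/10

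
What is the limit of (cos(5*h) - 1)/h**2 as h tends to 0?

-25/2

Direct substitution gives 0/0.
Apply L'Hôpital: lim (-5*sin(5*h))/(2*h), still 0/0.
After 2 applications of L'Hôpital's rule the quotient is (-25*cos(5*h))/(2); substituting h = 0 gives -25/2.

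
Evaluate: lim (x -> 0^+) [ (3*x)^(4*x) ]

1

Base → 0⁺ and exponent → 0⁺: a 0^0 form.
Take logs: 4x·ln(3x). This is 0·(−∞); rewriting as ln(3x)/(1/(4x)) and applying L'Hôpital gives 0.
Hence the limit is e^0 = 1.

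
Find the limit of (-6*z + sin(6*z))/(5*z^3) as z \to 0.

Direct substitution gives 0/0.
Apply L'Hôpital: lim (6*cos(6*z) - 6)/(15*z^2), still 0/0.
Apply L'Hôpital: lim (-36*sin(6*z))/(30*z), still 0/0.
After 3 applications of L'Hôpital's rule the quotient is (-216*cos(6*z))/(30); substituting z = 0 gives -36/5.

-36/5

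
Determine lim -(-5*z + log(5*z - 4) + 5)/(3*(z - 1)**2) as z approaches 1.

25/6

Direct substitution gives 0/0.
Apply L'Hôpital: lim (-5 + 5/(5*z - 4))/(6 - 6*z), still 0/0.
After 2 applications of L'Hôpital's rule the quotient is (-25/(5*z - 4)^2)/(-6); substituting z = 1 gives 25/6.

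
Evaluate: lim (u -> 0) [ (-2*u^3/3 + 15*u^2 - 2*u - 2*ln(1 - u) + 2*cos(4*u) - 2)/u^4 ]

131/6

Substitution gives 0/0; apply L'Hôpital's rule 4 times.
After differentiating numerator and denominator 4 times the quotient is (512*cos(4*u) + 12/(u - 1)^4)/(24); at u = 0 this is 131/6.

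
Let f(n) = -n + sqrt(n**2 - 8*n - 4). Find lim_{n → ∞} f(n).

An ∞ − ∞ form. Rationalising with the conjugate, the difference becomes (-8n - 4) / (√(n^2 - 8*n - 4) + n).
For large n the denominator behaves like 2·n, so the quotient tends to -8/2 = -4.

-4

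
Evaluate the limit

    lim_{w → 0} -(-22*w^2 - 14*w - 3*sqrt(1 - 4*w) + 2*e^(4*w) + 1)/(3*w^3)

Substitution gives 0/0; apply L'Hôpital's rule 3 times.
After differentiating numerator and denominator 3 times the quotient is (128*e^(4*w) + 72/(1 - 4*w)^(5/2))/(-18); at w = 0 this is -100/9.

-100/9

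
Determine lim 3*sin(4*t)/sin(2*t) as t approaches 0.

Substitution gives 0/0.
Divide numerator and denominator by t: sin(4t)/t → 4 and sin(2t)/t → 2, so the limit is 3·4/2 = 6.

6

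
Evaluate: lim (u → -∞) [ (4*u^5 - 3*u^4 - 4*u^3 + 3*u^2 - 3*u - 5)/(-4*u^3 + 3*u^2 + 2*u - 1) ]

-∞

The numerator has higher degree (5 > 3); the quotient behaves like (4/(-4))·u^2 for large |u|.
As u → −∞ this diverges to -∞.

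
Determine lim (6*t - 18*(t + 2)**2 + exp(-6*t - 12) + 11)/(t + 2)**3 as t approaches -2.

-36

Direct substitution gives 0/0.
Apply L'Hôpital: lim (-36*t - 6*e^(-6*t - 12) - 66)/(3*(t + 2)^2), still 0/0.
Apply L'Hôpital: lim (36*e^(-6*t - 12) - 36)/(6*t + 12), still 0/0.
After 3 applications of L'Hôpital's rule the quotient is (-216*e^(-6*t - 12))/(6); substituting t = -2 gives -36.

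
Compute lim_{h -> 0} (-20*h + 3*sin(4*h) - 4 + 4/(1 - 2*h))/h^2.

Substitution gives 0/0 (the numerator vanishes to order 2).
Expand each term to order h^2: the coefficient of h^2 in 3·sin(4h) is 0 and in 4·1/(1 - 2h) is 16.
Lower-order terms cancel with the polynomial part, so the numerator is (16)·h^2 + o(h^2), and the limit is (16)/(1) = 16.

16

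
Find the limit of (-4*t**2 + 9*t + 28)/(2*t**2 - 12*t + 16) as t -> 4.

-23/4

Since t = 4 makes numerator and denominator zero, (t - 4) divides both.
Cancelling it gives (-4*t - 7)/(2*t - 4); now plug in t = 4 to get -23/4.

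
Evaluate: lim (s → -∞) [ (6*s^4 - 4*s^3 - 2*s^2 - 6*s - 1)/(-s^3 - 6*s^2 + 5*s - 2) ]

∞

The numerator has higher degree (4 > 3); the quotient behaves like (6/(-1))·s^1 for large |s|.
As s → −∞ this diverges to ∞.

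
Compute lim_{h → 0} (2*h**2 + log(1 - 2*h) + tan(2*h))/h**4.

-4

Substitution gives 0/0 (the numerator vanishes to order 4).
Expand each term to order h^4: the coefficient of h^4 in ln(1 - 2h) is -4 and in tan(2h) is 0.
Lower-order terms cancel with the polynomial part, so the numerator is (-4)·h^4 + o(h^4), and the limit is (-4)/(1) = -4.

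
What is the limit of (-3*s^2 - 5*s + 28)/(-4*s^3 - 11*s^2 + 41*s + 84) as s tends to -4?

-19/63

Direct substitution gives 0/0, so factor. Both numerator and denominator have (s + 4) as a factor.
After cancelling, the expression reduces to (7 - 3*s)/(-4*s^2 + 5*s + 21).
Substituting s = -4 gives -19/63.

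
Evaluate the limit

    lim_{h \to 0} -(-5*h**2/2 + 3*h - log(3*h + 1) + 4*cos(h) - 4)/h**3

9

Substitution gives 0/0 (the numerator vanishes to order 3).
Expand each term to order h^3: the coefficient of h^3 in 4·cos(h) is 0 and in −ln(1 + 3h) is -9.
Lower-order terms cancel with the polynomial part, so the numerator is (-9)·h^3 + o(h^3), and the limit is (-9)/(-1) = 9.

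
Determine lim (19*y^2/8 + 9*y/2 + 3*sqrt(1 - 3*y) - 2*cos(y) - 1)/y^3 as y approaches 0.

Substitution gives 0/0; apply L'Hôpital's rule 3 times.
After differentiating numerator and denominator 3 times the quotient is (-2*sin(y) - 243/(8*(1 - 3*y)^(5/2)))/(6); at y = 0 this is -81/16.

-81/16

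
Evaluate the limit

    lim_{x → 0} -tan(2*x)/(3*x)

-2/3

Substitution gives 0/0.
Since tan(u)/u → 1 as u → 0, tan(2x)/(2x) → 1 and the limit is 2/(-3) = -2/3.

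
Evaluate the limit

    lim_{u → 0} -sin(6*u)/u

Substitution gives 0/0.
Write it as (6/(-1))·sin(6u)/(6u); since sin(θ)/θ → 1, the limit is -6.

-6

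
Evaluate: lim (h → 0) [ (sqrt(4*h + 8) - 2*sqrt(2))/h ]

√(2)/2

Substitution gives 0/0. Multiply numerator and denominator by the conjugate √(8 + 4h) + √8.
The numerator becomes (8 + 4h) − 8 = 4h, so the expression simplifies to 4/(√(8 + 4h) + √8).
Letting h → 0 gives 4/(2√8) = √(2)/2.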